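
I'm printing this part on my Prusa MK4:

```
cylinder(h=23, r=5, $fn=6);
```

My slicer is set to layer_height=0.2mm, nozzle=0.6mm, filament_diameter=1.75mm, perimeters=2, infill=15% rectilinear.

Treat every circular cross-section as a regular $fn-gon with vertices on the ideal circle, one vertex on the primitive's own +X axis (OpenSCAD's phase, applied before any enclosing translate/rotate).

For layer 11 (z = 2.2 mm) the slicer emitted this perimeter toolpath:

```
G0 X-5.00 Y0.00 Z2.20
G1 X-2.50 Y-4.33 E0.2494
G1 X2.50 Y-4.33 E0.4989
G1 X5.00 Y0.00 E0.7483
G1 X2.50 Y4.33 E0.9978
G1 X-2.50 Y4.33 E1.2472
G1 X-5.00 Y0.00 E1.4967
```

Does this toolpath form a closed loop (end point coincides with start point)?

yes

Start point (G0): (-5.00, 0.00). End point (last G1): the path returns to the start — closed.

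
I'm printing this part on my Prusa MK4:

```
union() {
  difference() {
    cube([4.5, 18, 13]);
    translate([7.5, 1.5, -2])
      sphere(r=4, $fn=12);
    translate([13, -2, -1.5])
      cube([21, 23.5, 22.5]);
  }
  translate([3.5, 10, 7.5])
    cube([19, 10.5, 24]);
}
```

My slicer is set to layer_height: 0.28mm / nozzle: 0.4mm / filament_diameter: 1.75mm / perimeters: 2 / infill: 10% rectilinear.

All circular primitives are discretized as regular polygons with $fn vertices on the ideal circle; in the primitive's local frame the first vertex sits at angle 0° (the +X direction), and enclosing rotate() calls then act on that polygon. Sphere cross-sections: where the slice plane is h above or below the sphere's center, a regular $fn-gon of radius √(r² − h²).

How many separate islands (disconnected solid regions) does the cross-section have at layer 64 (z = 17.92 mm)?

At z = 17.92 mm: the cube is absent (z outside [0, 13]); the sphere at (7.5, 1.5) is not intersected at this z (|z−center|=19.920 > r=4); the cube at (13, -2) is present — its section is the full 21×23.5 rectangle; Subtracting the remaining from the first: the first operand is absent here, so nothing remains; the cube at (3.5, 10) is present — its section is the full 19×10.5 rectangle; Taking the union: only the 19×10.5 cube at (3.5, 10) is present, so the union is just that shape — 1 connected region. Overall, the cross-section is a single solid region. Island count = 1.

1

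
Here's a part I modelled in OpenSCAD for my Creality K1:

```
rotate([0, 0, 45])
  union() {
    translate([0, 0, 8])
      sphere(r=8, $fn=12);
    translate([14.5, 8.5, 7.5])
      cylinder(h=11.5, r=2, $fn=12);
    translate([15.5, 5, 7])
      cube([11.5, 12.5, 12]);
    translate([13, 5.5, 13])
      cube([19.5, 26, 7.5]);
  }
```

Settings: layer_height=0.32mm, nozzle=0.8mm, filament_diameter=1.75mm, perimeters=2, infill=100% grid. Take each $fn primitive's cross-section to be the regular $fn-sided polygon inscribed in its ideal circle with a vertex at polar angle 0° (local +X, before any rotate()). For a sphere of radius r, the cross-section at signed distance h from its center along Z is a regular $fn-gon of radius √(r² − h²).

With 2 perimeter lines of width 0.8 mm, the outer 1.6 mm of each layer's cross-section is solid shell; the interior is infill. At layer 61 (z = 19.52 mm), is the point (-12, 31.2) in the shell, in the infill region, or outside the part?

At z = 19.52 mm: the sphere is not intersected at this z (|z−center|=11.520 > r=8); the cylinder at (14.5, 8.5) does not reach this height (z outside [7.5, 19]); the cube at (15.5, 5) is absent (z outside [7, 19]); the cube at (13, 5.5) (footprint 19.5×26) is included at this height; Combining (union): only the 19.5×26 cube at (13, 5.5) is present, so the union is just that shape — 1 connected region; (whole slice rotated 45° about Z — lengths, areas and connectivity unchanged). Overall, the cross-section is a single solid region. Undo the 45° rotation: the query point maps to (13.576, 30.547) in the un-rotated model frame. The nearest boundary edge runs (13.00, 31.50)→(13.00, 5.50); distance from the point to it = 0.58 mm. The point is inside the cross-section, 0.58 mm from the nearest boundary — within the 1.6 mm shell band (2 × 0.8).

shell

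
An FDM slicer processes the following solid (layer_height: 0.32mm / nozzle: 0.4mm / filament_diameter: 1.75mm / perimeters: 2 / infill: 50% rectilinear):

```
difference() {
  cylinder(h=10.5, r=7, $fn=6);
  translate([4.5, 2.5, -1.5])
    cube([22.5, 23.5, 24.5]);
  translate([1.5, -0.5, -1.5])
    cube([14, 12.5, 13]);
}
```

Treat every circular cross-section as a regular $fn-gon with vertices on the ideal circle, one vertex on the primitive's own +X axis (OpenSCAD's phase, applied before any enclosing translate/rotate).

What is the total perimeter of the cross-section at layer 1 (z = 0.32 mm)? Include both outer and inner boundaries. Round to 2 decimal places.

At z = 0.32 mm: the cylinder: section is a regular 6-gon, circumradius r=7 (perimeter = 2·6·7.000·sin(180°/6) = 42.00 mm); the cube at (4.5, 2.5) (footprint 22.5×23.5) is included at this height (perimeter 92.00 mm); the 14×12.5 cube at (1.5, -0.5) contributes its full rectangle (perimeter 53.00 mm); Subtracting the remaining from the first: starting from the r=7 cylinder, the 22.5×23.5 cube at (4.5, 2.5) partially overlaps it — only the 0.97 mm² overlap (of its 528.75 mm²) is removed, clipping the outline; the 14×12.5 cube at (1.5, -0.5) partially overlaps it — only the 24.44 mm² overlap (of its 175.00 mm²) is removed, clipping the outline — boundary = 44.20 mm. Overall, the cross-section is a single solid region. Total boundary length (outer) = 44.20 mm.

44.20 mm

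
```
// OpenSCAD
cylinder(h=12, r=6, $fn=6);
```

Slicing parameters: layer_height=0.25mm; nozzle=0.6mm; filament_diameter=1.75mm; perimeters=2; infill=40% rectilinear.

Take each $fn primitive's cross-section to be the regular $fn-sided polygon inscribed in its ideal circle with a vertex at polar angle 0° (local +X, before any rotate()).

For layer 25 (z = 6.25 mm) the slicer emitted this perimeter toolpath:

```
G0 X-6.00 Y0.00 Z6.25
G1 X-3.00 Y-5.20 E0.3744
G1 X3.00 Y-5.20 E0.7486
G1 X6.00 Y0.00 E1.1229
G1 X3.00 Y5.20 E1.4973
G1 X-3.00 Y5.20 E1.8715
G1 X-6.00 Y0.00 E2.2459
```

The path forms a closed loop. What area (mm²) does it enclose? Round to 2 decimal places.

Apply the shoelace formula to the sequence of (X, Y) vertices; enclosed area = 93.60 mm².

93.60 mm²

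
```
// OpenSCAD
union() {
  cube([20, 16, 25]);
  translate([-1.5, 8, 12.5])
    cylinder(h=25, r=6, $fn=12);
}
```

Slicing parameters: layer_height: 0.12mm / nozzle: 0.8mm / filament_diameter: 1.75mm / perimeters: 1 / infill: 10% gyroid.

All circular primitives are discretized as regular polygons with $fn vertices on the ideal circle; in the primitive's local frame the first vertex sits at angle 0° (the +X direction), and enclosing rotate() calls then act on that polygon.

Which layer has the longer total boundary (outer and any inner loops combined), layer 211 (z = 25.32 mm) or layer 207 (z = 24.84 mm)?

Layer 211 (z = 25.32): the cube is not intersected at this z (z outside [0, 25]); the cylinder at (-1.5, 8): section is a regular 12-gon, circumradius r=6 (perimeter = 2·12·6.000·sin(180°/12) = 37.27 mm); Taking the union: only the r=6 cylinder at (-1.5, 8) is present, so the union is just that shape — boundary = 37.27 mm. So its perimeter = 37.27 mm. Layer 207 (z = 24.84): the cube is present — its section is the full 20×16 rectangle (perimeter 72.00 mm); the r=6 cylinder at (-1.5, 8) gives a regular 12-gon of circumradius 6 (constant along its height) (perimeter = 2·12·6.000·sin(180°/12) = 37.27 mm); Merging all regions: the regions partially overlap (shared area 36.60 mm²), so the edge portions inside another operand are dropped and the merged outline is re-measured after clipping — boundary = 82.54 mm. So its perimeter = 82.54 mm. Layer 207 is larger (82.54 vs 37.27 mm).

layer 207 (z = 24.84 mm)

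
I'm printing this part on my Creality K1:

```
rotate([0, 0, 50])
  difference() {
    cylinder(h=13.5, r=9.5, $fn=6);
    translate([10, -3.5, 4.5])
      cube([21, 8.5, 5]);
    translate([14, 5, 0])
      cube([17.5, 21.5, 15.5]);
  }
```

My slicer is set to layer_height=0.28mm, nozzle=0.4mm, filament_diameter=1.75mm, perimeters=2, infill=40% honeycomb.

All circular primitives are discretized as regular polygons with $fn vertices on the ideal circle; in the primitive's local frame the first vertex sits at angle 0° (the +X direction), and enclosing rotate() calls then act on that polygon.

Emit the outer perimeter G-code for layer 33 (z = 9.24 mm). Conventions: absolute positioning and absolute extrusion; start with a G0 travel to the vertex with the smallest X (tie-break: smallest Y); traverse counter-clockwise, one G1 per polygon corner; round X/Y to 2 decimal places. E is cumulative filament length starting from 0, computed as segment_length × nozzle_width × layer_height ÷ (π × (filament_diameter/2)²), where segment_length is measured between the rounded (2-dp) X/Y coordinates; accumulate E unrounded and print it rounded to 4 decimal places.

G0 X-9.36 Y1.65 Z9.24
G1 X-6.11 Y-7.28 E0.4425
G1 X3.25 Y-8.93 E0.8851
G1 X9.36 Y-1.65 E1.3276
G1 X6.11 Y7.28 E1.7701
G1 X-3.25 Y8.93 E2.2127
G1 X-9.36 Y1.65 E2.6552

At z = 9.24 mm: the cylinder: section is a regular 6-gon, circumradius r=9.5; the cube at (10, -3.5) is present — its section is the full 21×8.5 rectangle; the 17.5×21.5 cube at (14, 5) contributes its full rectangle; Taking the first minus the rest: starting from the r=9.5 cylinder, the 21×8.5 cube at (10, -3.5) misses the remaining region (no effect); the 17.5×21.5 cube at (14, 5) misses the remaining region (no effect) — 1 connected region; (whole slice rotated 50° about Z — lengths, areas and connectivity unchanged). The outline is a single polygon with 6 vertices. Extrusion per mm of travel: 0.4 × 0.28 / (π × 0.875²) = 0.046564. Accumulating E over each segment gives final E = 2.6552.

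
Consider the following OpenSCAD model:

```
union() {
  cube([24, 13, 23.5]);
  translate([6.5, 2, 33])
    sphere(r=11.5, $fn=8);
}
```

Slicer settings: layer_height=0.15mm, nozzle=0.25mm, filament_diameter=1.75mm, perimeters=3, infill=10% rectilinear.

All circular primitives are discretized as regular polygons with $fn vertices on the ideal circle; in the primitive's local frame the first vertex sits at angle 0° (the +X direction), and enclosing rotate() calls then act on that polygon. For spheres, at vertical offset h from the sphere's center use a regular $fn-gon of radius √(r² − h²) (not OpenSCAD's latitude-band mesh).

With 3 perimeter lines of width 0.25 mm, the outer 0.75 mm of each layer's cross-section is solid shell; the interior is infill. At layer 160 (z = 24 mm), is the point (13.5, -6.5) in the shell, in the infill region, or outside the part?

outside

At z = 24 mm: the cube is absent (z outside [0, 23.5]); the r=11.5 sphere at (6.5, 2) slices to a regular 8-gon of circumradius 7.159 (√(r²−h²) with h=9 from center); Combining (union): only the r=11.5 sphere at (6.5, 2) is present, so the union is just that shape — 1 connected region. Overall, the cross-section is a single solid region. The nearest boundary edge runs (6.50, -5.16)→(11.56, -3.06); distance from the point to it = 3.95 mm. The point is not inside any of the regions above, so it lies outside the cross-section (3.95 mm from the nearest boundary).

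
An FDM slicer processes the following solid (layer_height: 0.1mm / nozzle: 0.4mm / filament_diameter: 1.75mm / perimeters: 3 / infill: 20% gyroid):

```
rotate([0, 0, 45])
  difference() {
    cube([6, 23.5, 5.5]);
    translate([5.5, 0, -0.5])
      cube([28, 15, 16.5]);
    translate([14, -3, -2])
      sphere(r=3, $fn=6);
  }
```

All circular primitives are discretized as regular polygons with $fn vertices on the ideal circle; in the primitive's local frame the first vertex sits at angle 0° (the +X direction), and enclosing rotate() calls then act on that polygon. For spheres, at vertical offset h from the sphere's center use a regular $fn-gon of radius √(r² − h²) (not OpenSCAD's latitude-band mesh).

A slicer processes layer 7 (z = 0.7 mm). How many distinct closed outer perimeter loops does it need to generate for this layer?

At z = 0.7 mm: the 6×23.5 cube contributes its full rectangle; the cube at (5.5, 0) (footprint 28×15) is included at this height; the r=3 sphere at (14, -3) slices to a regular 6-gon of circumradius 1.308 (√(r²−h²) with h=2.7 from center); Taking the first minus the rest: starting from the 6×23.5 cube, the 28×15 cube at (5.5, 0) partially overlaps it — only the 7.50 mm² overlap (of its 420.00 mm²) is removed, clipping the outline; the r=3 sphere at (14, -3) misses the remaining region (no effect) — 1 connected region; (rotated 45° about Z; rotation is an isometry so areas/perimeters/island counts are preserved). The result has 1 disconnected region.

1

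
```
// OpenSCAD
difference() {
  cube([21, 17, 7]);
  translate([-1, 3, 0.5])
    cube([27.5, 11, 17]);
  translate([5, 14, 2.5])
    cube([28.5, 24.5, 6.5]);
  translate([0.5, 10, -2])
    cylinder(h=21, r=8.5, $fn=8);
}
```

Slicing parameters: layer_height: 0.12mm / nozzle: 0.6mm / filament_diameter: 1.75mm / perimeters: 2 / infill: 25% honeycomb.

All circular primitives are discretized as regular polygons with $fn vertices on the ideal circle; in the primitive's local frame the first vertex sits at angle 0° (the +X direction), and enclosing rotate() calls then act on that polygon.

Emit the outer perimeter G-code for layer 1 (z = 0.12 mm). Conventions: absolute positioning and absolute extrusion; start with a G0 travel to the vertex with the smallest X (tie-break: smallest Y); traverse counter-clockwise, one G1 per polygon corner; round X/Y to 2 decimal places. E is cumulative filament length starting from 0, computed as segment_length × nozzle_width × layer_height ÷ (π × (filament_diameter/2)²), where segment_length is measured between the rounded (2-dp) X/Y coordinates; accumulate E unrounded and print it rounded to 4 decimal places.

At z = 0.12 mm: the 21×17 cube contributes its full rectangle; the cube at (-1, 3) is absent (z outside [0.5, 17.5]); the cube at (5, 14) is absent (z outside [2.5, 9]); the r=8.5 cylinder at (0.5, 10) gives a regular 8-gon of circumradius 8.5 (constant along its height); After the difference (first − rest): starting from the 21×17 cube, the r=8.5 cylinder at (0.5, 10) partially overlaps it — only the 107.16 mm² overlap (of its 204.35 mm²) is removed, clipping the outline — 1 connected region. The outline is a single polygon with 9 vertices. Extrusion per mm of travel: 0.6 × 0.12 / (π × 0.875²) = 0.029934. Accumulating E over each segment gives final E = 2.3718.

G0 X0.00 Y0.00 Z0.12
G1 X21.00 Y0.00 E0.6286
G1 X21.00 Y17.00 E1.1375
G1 X4.12 Y17.00 E1.6428
G1 X6.51 Y16.01 E1.7202
G1 X9.00 Y10.00 E1.9150
G1 X6.51 Y3.99 E2.1097
G1 X0.50 Y1.50 E2.3044
G1 X0.00 Y1.71 E2.3207
G1 X0.00 Y0.00 E2.3718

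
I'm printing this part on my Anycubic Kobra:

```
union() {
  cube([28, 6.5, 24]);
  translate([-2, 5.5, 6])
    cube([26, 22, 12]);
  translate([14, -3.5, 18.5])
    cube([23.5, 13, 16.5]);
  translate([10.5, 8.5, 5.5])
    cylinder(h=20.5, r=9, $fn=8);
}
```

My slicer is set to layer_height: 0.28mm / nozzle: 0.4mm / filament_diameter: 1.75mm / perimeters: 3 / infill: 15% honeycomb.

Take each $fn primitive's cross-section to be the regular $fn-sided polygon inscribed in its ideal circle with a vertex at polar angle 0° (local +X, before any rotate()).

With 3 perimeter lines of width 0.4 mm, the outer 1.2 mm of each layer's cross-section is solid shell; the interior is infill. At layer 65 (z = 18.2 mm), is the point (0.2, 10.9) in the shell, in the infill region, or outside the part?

At z = 18.2 mm: the cube (footprint 28×6.5) is included at this height; the cube at (-2, 5.5) does not reach this height (z outside [6, 18]); the cube at (14, -3.5) does not reach this height (z outside [18.5, 35]); the r=9 cylinder at (10.5, 8.5) contributes a regular 8-gon of circumradius 9; Taking the union: the regions partially overlap (shared area 79.60 mm²), so overlapping operands fuse into one piece — 1 connected region. Overall, the cross-section is a single solid region. The nearest boundary edge runs (1.50, 8.50)→(4.14, 14.86); distance from the point to it = 2.12 mm. The point is not inside any of the regions above, so it lies outside the cross-section (2.12 mm from the nearest boundary).

outside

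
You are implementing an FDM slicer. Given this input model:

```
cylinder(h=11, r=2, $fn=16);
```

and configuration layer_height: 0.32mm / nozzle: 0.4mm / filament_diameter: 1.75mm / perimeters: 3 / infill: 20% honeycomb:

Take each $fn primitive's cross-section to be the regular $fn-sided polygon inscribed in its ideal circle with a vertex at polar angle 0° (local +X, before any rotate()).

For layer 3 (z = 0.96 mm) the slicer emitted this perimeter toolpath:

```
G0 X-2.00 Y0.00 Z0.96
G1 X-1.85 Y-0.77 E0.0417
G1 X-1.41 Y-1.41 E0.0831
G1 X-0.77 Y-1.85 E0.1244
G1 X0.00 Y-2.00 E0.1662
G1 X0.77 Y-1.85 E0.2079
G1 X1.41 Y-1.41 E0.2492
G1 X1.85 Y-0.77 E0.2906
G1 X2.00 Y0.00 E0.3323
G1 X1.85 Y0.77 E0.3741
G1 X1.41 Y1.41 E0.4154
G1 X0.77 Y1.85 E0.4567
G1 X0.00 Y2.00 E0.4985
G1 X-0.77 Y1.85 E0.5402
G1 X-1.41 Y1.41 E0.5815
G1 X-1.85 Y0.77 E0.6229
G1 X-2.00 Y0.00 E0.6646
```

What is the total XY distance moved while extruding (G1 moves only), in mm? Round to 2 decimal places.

Sum the Euclidean lengths of each G1 segment: total = 12.49 mm.

12.49 mm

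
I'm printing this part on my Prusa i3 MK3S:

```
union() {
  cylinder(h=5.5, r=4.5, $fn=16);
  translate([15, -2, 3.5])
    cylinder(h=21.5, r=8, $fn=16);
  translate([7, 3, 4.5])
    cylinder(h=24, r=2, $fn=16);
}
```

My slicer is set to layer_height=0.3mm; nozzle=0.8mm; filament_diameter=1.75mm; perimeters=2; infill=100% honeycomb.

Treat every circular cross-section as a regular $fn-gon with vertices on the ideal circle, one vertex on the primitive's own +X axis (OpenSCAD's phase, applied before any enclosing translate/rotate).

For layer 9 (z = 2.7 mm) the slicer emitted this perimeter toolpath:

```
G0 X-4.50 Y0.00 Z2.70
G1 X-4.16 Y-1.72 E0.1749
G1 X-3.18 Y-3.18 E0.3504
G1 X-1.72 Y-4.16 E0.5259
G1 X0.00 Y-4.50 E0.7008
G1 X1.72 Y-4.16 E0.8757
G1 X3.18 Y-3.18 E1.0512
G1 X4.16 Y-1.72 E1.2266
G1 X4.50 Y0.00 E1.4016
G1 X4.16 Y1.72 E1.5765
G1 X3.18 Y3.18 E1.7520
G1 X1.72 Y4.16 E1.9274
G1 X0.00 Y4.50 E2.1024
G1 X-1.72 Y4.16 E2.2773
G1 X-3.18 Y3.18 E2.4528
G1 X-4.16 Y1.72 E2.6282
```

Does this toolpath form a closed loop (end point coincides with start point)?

Start point (G0): (-4.50, 0.00). End point (last G1): the path does not return to the start — open.

no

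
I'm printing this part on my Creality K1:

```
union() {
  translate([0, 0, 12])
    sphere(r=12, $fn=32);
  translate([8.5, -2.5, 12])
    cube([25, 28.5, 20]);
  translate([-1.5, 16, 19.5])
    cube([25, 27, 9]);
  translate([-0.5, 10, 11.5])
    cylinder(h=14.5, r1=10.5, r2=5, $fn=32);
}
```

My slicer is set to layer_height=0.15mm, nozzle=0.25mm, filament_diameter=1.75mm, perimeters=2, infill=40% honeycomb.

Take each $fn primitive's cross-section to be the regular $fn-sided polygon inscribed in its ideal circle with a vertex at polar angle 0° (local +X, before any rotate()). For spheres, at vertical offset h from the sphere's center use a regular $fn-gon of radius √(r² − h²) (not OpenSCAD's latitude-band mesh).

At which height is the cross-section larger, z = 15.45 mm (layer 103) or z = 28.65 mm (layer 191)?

layer 103 (z = 15.45 mm)

Layer 103 (z = 15.45): the r=12 sphere slices to a regular 32-gon of circumradius 11.493 (√(r²−h²) with h=3.45 from center) (area = (32/2)·11.493²·sin(360°/32) = 412.34 mm²); the 25×28.5 cube at (8.5, -2.5) contributes its full rectangle (area 712.50 mm²); the cube at (-1.5, 16) is absent (z outside [19.5, 28.5]); the cone at (-0.5, 10): at t=0.272 of its height the radius interpolates to r₁+(r₂−r₁)t = 9.002, giving a regular 32-gon of that circumradius (area = (32/2)·9.002²·sin(360°/32) = 252.93 mm²); Combining (union): the regions partially overlap — summed areas 1377.77 mm² minus the doubly-counted overlap 152.25 mm² gives 1225.52 mm² — area = 1225.52 mm². So its area = 1225.52 mm². Layer 191 (z = 28.65): the sphere is absent (|z−center|=16.650 > r=12); the cube at (8.5, -2.5) (footprint 25×28.5) is included at this height (area 712.50 mm²); the cube at (-1.5, 16) is not intersected at this z (z outside [19.5, 28.5]); the cone at (-0.5, 10) does not reach this height (z outside [11.5, 26]); Taking the union: only the 25×28.5 cube at (8.5, -2.5) is present, so the union is just that shape — area = 712.50 mm². So its area = 712.50 mm². Layer 103 is larger (1225.52 vs 712.50 mm²).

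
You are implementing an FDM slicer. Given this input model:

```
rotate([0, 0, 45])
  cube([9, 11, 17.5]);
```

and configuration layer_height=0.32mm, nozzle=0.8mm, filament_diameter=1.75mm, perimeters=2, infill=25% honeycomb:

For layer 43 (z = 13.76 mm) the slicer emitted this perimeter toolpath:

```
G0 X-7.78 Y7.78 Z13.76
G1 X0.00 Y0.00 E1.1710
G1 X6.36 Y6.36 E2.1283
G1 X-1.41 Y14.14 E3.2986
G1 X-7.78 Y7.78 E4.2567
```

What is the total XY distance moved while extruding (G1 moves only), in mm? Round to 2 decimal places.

Sum the Euclidean lengths of each G1 segment: total = 39.99 mm.

39.99 mm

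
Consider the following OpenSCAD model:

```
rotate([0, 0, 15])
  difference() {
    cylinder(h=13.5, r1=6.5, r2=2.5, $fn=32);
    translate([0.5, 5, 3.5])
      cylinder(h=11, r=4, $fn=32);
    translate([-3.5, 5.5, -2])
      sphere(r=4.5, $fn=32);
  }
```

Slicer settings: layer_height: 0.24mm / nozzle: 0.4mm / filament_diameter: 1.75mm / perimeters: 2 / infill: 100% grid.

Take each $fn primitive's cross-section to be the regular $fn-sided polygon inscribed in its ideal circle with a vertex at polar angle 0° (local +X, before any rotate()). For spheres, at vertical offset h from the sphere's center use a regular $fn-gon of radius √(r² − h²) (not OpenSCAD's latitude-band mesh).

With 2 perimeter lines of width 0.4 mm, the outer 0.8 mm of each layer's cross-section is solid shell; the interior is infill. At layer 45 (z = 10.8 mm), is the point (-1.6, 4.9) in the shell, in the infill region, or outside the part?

At z = 10.8 mm: the cone: at t=0.800 of its height the radius interpolates to r₁+(r₂−r₁)t = 3.300, giving a regular 32-gon of that circumradius; the cylinder at (0.5, 5): section is a regular 32-gon, circumradius r=4; the sphere at (-3.5, 5.5) does not reach this height (|z−center|=12.800 > r=4.5); Subtracting the remaining from the first: starting from the cone, the r=4 cylinder at (0.5, 5) partially overlaps it — only the 8.13 mm² overlap (of its 49.94 mm²) is removed, clipping the outline — 1 connected region; (whole slice rotated 15° about Z — lengths, areas and connectivity unchanged). Overall, the cross-section is a single solid region. Undo the 15° rotation: the query point maps to (-0.277, 5.147) in the un-rotated model frame. The nearest boundary edge runs (-2.74, 1.83)→(-2.40, 2.26); distance from the point to it = 3.59 mm. The point is not inside any of the regions above, so it lies outside the cross-section (3.59 mm from the nearest boundary).

outside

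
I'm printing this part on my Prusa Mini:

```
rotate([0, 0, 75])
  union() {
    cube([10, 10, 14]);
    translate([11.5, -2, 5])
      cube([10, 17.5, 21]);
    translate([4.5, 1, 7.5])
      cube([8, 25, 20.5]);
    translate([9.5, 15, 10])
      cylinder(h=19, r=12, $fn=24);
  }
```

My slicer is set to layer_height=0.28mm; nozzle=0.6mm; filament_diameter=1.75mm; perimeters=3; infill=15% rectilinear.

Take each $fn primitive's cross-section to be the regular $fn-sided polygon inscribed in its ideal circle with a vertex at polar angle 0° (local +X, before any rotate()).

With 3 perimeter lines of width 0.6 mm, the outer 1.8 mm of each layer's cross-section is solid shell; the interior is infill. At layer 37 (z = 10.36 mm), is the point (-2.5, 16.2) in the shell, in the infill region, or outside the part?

infill

At z = 10.36 mm: the cube is present — its section is the full 10×10 rectangle; the cube at (11.5, -2) is present — its section is the full 10×17.5 rectangle; the cube at (4.5, 1) is present — its section is the full 8×25 rectangle; the cylinder at (9.5, 15): section is a regular 24-gon, circumradius r=12; Taking the union: the regions partially overlap (shared area 345.59 mm²), so overlapping operands fuse into one piece — 1 connected region; (rotated 75° about Z; rotation is an isometry so areas/perimeters/island counts are preserved). Overall, the cross-section is a single solid region. Undo the 75° rotation: the query point maps to (15.001, 6.608) in the un-rotated model frame. The nearest boundary edge runs (21.50, 15.00)→(21.50, -2.00); distance from the point to it = 6.50 mm. The point is inside the cross-section and 6.50 mm from the nearest boundary — more than the 1.8 mm shell width (3 × 0.6), so it's in the infill interior.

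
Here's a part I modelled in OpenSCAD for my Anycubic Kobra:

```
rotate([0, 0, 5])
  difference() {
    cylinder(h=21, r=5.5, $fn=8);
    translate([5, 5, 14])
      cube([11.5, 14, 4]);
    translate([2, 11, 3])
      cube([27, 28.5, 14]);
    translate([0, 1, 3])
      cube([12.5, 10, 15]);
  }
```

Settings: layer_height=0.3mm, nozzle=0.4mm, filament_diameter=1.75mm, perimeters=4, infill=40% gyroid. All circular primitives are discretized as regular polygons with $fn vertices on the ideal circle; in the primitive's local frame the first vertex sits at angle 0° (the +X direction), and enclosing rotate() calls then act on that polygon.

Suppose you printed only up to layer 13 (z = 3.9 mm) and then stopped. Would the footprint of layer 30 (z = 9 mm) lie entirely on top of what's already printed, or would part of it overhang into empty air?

entirely on top

Compare the two slices. At z = 3.9: the r=5.5 cylinder contributes a regular 8-gon of circumradius 5.5 (area = (8/2)·5.500²·sin(360°/8) = 85.56 mm²); the cube at (5, 5) is not intersected at this z (z outside [14, 18]); the cube at (2, 11) (footprint 27×28.5) is included at this height (area 769.50 mm²); the 12.5×10 cube at (0, 1) contributes its full rectangle (area 125.00 mm²); Taking the first minus the rest: starting from the r=5.5 cylinder (85.56 mm²), the 27×28.5 cube at (2, 11) misses the remaining region (no effect); the 12.5×10 cube at (0, 1) partially overlaps it — only the 16.10 mm² overlap (of its 125.00 mm²) is removed, clipping the outline — area = 69.46 mm²; (whole slice rotated 5° about Z — lengths, areas and connectivity unchanged). At z = 9: the r=5.5 cylinder gives a regular 8-gon of circumradius 5.5 (constant along its height) (area = (8/2)·5.500²·sin(360°/8) = 85.56 mm²); the cube at (5, 5) does not reach this height (z outside [14, 18]); the cube at (2, 11) (footprint 27×28.5) is included at this height (area 769.50 mm²); the 12.5×10 cube at (0, 1) contributes its full rectangle (area 125.00 mm²); Taking the first minus the rest: starting from the r=5.5 cylinder (85.56 mm²), the 27×28.5 cube at (2, 11) misses the remaining region (no effect); the 12.5×10 cube at (0, 1) partially overlaps it — only the 16.10 mm² overlap (of its 125.00 mm²) is removed, clipping the outline — area = 69.46 mm²; (rotated 5° about Z; rotation is an isometry so areas/perimeters/island counts are preserved). Checking containment: the cross-section at z = 9 is a subset of the cross-section at z = 3.9.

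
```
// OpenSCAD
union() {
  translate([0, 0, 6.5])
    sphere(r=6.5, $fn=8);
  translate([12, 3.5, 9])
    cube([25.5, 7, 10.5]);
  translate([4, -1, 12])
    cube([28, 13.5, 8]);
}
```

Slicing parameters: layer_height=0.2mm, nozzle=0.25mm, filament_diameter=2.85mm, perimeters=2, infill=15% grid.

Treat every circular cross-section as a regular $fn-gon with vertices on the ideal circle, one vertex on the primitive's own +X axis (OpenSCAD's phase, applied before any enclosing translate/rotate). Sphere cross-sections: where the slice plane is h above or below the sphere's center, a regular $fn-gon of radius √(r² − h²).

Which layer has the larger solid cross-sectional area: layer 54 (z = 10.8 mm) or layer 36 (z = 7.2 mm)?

Layer 54 (z = 10.8): the sphere: section is a regular 8-gon, circumradius = √(r²−h²) = √(6.5²−4.3²) = 4.874 (area = (8/2)·4.874²·sin(360°/8) = 67.20 mm²); the cube at (12, 3.5) is present — its section is the full 25.5×7 rectangle (area 178.50 mm²); the cube at (4, -1) does not reach this height (z outside [12, 20]); Combining (union): the 2 present regions are separate (no shared area or edge), so areas and boundary lengths simply add and each stays a separate island — area = 245.70 mm². So its area = 245.70 mm². Layer 36 (z = 7.2): the sphere: section is a regular 8-gon, circumradius = √(r²−h²) = √(6.5²−0.7²) = 6.462 (area = (8/2)·6.462²·sin(360°/8) = 118.12 mm²); the cube at (12, 3.5) is not intersected at this z (z outside [9, 19.5]); the cube at (4, -1) does not reach this height (z outside [12, 20]); Merging all regions: only the r=6.5 sphere is present, so the union is just that shape — area = 118.12 mm². So its area = 118.12 mm². Layer 54 is larger (245.70 vs 118.12 mm²).

layer 54 (z = 10.8 mm)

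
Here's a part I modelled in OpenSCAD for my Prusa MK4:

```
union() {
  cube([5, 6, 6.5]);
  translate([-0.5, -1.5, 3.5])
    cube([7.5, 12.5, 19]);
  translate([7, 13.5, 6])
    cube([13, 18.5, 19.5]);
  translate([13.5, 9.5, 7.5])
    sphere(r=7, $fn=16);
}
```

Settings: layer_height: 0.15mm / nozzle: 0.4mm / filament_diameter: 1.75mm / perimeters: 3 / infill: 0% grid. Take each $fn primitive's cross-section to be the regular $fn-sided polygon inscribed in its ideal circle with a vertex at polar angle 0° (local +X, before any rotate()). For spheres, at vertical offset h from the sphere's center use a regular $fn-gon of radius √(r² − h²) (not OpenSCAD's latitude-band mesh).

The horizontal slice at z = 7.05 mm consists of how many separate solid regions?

At z = 7.05 mm: the cube does not reach this height (z outside [0, 6.5]); the 7.5×12.5 cube at (-0.5, -1.5) contributes its full rectangle; the cube at (7, 13.5) (footprint 13×18.5) is included at this height; the r=7 sphere at (13.5, 9.5) slices to a regular 16-gon of circumradius 6.986 (√(r²−h²) with h=0.45 from center); Combining (union): the regions partially overlap (shared area 23.92 mm²), so overlapping operands fuse into one piece — 1 connected region. The result has 1 disconnected region.

1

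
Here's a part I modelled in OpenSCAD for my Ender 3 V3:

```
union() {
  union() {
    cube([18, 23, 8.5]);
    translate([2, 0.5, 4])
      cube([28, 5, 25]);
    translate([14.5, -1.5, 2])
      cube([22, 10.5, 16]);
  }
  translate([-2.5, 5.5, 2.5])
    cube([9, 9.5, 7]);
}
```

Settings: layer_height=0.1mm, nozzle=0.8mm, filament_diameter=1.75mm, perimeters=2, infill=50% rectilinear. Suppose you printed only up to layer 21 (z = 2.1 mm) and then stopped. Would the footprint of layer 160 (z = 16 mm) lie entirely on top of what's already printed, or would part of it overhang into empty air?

Compare the two slices. At z = 2.1: the 18×23 cube contributes its full rectangle (area 414.00 mm²); the cube at (2, 0.5) does not reach this height (z outside [4, 29]); the 22×10.5 cube at (14.5, -1.5) contributes its full rectangle (area 231.00 mm²); Merging all regions: the regions partially overlap — summed areas 645.00 mm² minus the doubly-counted overlap 31.50 mm² gives 613.50 mm² — area = 613.50 mm²; the cube at (-2.5, 5.5) is absent (z outside [2.5, 9.5]); Taking the union: only the result so far is present, so the union is just that shape — area = 613.50 mm². At z = 16: the cube does not reach this height (z outside [0, 8.5]); the cube at (2, 0.5) (footprint 28×5) is included at this height (area 140.00 mm²); the cube at (14.5, -1.5) is present — its section is the full 22×10.5 rectangle (area 231.00 mm²); Merging all regions: the regions partially overlap — summed areas 371.00 mm² minus the doubly-counted overlap 77.50 mm² gives 293.50 mm² — area = 293.50 mm²; the cube at (-2.5, 5.5) is not intersected at this z (z outside [2.5, 9.5]); Taking the union: only that combined region is present, so the union is just that shape — area = 293.50 mm². Checking containment: the cross-section at z = 16 is a subset of the cross-section at z = 2.1.

entirely on top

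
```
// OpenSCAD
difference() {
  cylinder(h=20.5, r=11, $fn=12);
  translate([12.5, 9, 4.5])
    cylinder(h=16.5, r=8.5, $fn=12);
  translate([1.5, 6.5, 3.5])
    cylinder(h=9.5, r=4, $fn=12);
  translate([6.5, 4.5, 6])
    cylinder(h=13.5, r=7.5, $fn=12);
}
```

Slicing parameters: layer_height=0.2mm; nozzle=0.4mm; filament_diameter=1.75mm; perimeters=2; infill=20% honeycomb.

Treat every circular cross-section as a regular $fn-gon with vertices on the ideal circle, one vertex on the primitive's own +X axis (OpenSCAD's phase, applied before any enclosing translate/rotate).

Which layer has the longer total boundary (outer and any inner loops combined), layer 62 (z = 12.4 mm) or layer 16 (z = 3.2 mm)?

Layer 62 (z = 12.4): the cylinder: section is a regular 12-gon, circumradius r=11 (perimeter = 2·12·11.000·sin(180°/12) = 68.33 mm); the r=8.5 cylinder at (12.5, 9) gives a regular 12-gon of circumradius 8.5 (constant along its height) (perimeter = 2·12·8.500·sin(180°/12) = 52.80 mm); the cylinder at (1.5, 6.5): section is a regular 12-gon, circumradius r=4 (perimeter = 2·12·4.000·sin(180°/12) = 24.85 mm); the r=7.5 cylinder at (6.5, 4.5) contributes a regular 12-gon of circumradius 7.5 (perimeter = 2·12·7.500·sin(180°/12) = 46.59 mm); After the difference (first − rest): starting from the r=11 cylinder, the r=8.5 cylinder at (12.5, 9) partially overlaps it — only the 27.64 mm² overlap (of its 216.75 mm²) is removed, clipping the outline; the r=4 cylinder at (1.5, 6.5) partially overlaps it — only the 45.29 mm² overlap (of its 48.00 mm²) is removed, clipping the outline; the r=7.5 cylinder at (6.5, 4.5) partially overlaps it — only the 51.64 mm² overlap (of its 168.75 mm²) is removed, clipping the outline — boundary = 77.19 mm. So its perimeter = 77.19 mm. Layer 16 (z = 3.2): the r=11 cylinder contributes a regular 12-gon of circumradius 11 (perimeter = 2·12·11.000·sin(180°/12) = 68.33 mm); the cylinder at (12.5, 9) does not reach this height (z outside [4.5, 21]); the cylinder at (1.5, 6.5) does not reach this height (z outside [3.5, 13]); the cylinder at (6.5, 4.5) is not intersected at this z (z outside [6, 19.5]); After the difference (first − rest): none of the subtracted shapes is present at this height, so the r=11 cylinder is unchanged — boundary = 68.33 mm. So its perimeter = 68.33 mm. Layer 62 is larger (77.19 vs 68.33 mm).

layer 62 (z = 12.4 mm)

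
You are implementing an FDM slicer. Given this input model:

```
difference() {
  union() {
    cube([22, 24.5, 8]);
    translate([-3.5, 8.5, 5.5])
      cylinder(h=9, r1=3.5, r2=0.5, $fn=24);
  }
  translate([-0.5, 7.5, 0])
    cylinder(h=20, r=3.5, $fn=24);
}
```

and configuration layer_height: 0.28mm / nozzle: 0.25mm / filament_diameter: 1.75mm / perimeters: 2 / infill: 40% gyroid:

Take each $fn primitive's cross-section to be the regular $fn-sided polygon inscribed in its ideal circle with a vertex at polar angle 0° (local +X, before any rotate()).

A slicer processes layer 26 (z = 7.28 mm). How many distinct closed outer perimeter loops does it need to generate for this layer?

At z = 7.28 mm: the cube (footprint 22×24.5) is included at this height; the cone at (-3.5, 8.5): at t=0.198 of its height the radius interpolates to r₁+(r₂−r₁)t = 2.907, giving a regular 24-gon of that circumradius; Merging all regions: the 2 present regions are separate (no shared area or edge), so areas and boundary lengths simply add and each stays a separate island — 2 connected regions; the r=3.5 cylinder at (-0.5, 7.5) contributes a regular 24-gon of circumradius 3.5; Subtracting the remaining from the first: starting from the result so far, the r=3.5 cylinder at (-0.5, 7.5) partially overlaps it — only the 28.02 mm² overlap (of its 38.05 mm²) is removed, clipping the outline — 2 connected regions. The result has 2 disconnected regions.

2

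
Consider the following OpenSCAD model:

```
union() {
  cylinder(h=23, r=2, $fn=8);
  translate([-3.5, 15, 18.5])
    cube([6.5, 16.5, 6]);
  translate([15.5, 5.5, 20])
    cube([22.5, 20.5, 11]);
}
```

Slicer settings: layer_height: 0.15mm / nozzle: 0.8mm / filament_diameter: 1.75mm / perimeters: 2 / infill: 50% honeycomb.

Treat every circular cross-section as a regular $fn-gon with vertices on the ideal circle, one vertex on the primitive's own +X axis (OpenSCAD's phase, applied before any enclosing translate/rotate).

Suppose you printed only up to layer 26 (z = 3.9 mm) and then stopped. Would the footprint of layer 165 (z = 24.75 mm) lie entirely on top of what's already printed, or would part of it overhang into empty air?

Compare the two slices. At z = 3.9: the r=2 cylinder gives a regular 8-gon of circumradius 2 (constant along its height) (area = (8/2)·2.000²·sin(360°/8) = 11.31 mm²); the cube at (-3.5, 15) does not reach this height (z outside [18.5, 24.5]); the cube at (15.5, 5.5) does not reach this height (z outside [20, 31]); Taking the union: only the r=2 cylinder is present, so the union is just that shape — area = 11.31 mm². At z = 24.75: the cylinder is not intersected at this z (z outside [0, 23]); the cube at (-3.5, 15) is absent (z outside [18.5, 24.5]); the 22.5×20.5 cube at (15.5, 5.5) contributes its full rectangle (area 461.25 mm²); Combining (union): only the 22.5×20.5 cube at (15.5, 5.5) is present, so the union is just that shape — area = 461.25 mm². Checking containment: at z = 24.75 the cross-section extends beyond the z = 3.9 cross-section by about 461.25 mm².

part overhangs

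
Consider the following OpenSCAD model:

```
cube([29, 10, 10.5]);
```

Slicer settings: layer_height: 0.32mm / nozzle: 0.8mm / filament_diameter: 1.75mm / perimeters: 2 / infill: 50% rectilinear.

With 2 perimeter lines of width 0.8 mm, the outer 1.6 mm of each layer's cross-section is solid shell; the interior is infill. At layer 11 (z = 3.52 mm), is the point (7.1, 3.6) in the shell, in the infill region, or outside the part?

infill

At z = 3.52 mm: the 29×10 cube contributes its full rectangle. Overall, the cross-section is a single solid region. The nearest boundary edge runs (0.00, 0.00)→(29.00, 0.00); distance from the point to it = 3.60 mm. The point is inside the cross-section and 3.60 mm from the nearest boundary — more than the 1.6 mm shell width (2 × 0.8), so it's in the infill interior.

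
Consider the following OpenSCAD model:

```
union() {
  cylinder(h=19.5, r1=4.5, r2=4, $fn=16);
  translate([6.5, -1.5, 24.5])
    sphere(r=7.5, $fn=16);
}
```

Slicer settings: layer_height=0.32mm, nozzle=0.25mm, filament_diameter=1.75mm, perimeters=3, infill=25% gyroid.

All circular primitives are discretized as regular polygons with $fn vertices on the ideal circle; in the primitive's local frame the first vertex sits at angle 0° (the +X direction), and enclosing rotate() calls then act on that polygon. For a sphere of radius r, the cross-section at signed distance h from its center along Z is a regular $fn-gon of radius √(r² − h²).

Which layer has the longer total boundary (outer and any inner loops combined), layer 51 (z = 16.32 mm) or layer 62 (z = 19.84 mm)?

Layer 51 (z = 16.32): the cone: at t=0.837 of its height the radius interpolates to r₁+(r₂−r₁)t = 4.082, giving a regular 16-gon of that circumradius (perimeter = 2·16·4.082·sin(180°/16) = 25.48 mm); the sphere at (6.5, -1.5) is absent (|z−center|=8.180 > r=7.5); Taking the union: only the cone is present, so the union is just that shape — boundary = 25.48 mm. So its perimeter = 25.48 mm. Layer 62 (z = 19.84): the cone is not intersected at this z (z outside [0, 19.5]); the r=7.5 sphere at (6.5, -1.5) slices to a regular 16-gon of circumradius 5.877 (√(r²−h²) with h=4.66 from center) (perimeter = 2·16·5.877·sin(180°/16) = 36.69 mm); Taking the union: only the r=7.5 sphere at (6.5, -1.5) is present, so the union is just that shape — boundary = 36.69 mm. So its perimeter = 36.69 mm. Layer 62 is larger (36.69 vs 25.48 mm).

layer 62 (z = 19.84 mm)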